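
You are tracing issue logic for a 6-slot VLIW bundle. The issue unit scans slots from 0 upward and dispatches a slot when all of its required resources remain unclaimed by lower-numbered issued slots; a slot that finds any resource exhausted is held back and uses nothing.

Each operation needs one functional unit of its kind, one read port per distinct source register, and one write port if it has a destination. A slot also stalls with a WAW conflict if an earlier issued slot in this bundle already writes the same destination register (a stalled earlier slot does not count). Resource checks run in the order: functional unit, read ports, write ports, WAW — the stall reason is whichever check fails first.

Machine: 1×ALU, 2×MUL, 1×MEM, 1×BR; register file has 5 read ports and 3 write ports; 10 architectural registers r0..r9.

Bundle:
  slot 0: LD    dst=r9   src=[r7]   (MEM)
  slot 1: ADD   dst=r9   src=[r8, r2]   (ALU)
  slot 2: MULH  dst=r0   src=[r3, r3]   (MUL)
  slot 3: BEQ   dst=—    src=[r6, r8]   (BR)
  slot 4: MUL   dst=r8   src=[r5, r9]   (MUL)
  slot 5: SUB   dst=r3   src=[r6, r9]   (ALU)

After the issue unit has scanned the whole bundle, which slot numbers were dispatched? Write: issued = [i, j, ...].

issued = [0, 2, 3]

slot 0 (MEM): ISSUE — free A1,Mu2,Ld0,B1 rp4 wp2
slot 1 (ALU): stall WAW — free A1,Mu2,Ld0,B1 rp4 wp2
slot 2 (MUL): ISSUE — free A1,Mu1,Ld0,B1 rp3 wp1
slot 3 (BR): ISSUE — free A1,Mu1,Ld0,B0 rp1 wp1
slot 4 (MUL): stall RD_PORT — free A1,Mu1,Ld0,B0 rp1 wp1
slot 5 (ALU): stall RD_PORT — free A1,Mu1,Ld0,B0 rp1 wp1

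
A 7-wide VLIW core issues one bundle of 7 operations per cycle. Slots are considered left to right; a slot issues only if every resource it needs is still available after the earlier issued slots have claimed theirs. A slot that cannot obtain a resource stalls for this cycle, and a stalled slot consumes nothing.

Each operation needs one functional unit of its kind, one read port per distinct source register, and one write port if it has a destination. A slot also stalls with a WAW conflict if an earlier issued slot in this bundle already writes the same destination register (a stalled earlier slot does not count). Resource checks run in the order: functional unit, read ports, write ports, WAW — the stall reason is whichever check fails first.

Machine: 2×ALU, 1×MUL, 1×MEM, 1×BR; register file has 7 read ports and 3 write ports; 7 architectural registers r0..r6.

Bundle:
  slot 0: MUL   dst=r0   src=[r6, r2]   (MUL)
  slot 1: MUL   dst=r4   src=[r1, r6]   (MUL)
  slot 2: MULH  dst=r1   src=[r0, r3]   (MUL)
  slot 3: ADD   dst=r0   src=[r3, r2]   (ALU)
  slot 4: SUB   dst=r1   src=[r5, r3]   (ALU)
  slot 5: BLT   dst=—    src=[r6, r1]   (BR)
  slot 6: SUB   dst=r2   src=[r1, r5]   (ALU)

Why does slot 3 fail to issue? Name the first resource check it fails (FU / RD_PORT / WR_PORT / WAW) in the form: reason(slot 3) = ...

reason(slot 3) = WAW

slot 0 (MUL): ISSUE — free A2,Mu0,Ld1,B1 rp5 wp2
slot 1 (MUL): stall FU — free A2,Mu0,Ld1,B1 rp5 wp2
slot 2 (MUL): stall FU — free A2,Mu0,Ld1,B1 rp5 wp2
slot 3 (ALU): stall WAW — free A2,Mu0,Ld1,B1 rp5 wp2
slot 4 (ALU): ISSUE — free A1,Mu0,Ld1,B1 rp3 wp1
slot 5 (BR): ISSUE — free A1,Mu0,Ld1,B0 rp1 wp1
slot 6 (ALU): stall RD_PORT — free A1,Mu0,Ld1,B0 rp1 wp1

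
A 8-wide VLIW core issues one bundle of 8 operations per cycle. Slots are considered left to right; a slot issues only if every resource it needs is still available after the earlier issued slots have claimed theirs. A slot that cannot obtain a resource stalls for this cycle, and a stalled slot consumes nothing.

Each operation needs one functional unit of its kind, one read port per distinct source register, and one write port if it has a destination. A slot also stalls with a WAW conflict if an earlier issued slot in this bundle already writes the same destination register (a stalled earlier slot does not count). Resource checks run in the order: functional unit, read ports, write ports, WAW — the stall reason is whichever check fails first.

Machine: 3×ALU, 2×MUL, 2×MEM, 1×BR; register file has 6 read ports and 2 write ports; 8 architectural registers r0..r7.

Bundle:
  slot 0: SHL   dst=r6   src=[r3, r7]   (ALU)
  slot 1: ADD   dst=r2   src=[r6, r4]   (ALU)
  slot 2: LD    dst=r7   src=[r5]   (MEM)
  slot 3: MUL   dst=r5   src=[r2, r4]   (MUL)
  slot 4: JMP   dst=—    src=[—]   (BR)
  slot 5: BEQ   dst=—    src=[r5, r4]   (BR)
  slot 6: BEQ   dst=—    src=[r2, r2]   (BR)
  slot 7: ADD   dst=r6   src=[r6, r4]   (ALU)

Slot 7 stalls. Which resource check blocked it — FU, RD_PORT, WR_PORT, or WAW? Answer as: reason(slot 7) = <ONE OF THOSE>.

reason(slot 7) = WR_PORT

#0 ALU src=r3,r7 dispatched  <A:2 Mu:2 Ld:2 B:1 rd:4 wr:1>
#1 ALU src=r6,r4 dispatched  <A:1 Mu:2 Ld:2 B:1 rd:2 wr:0>
#2 MEM src=r5 held:WR_PORT  <A:1 Mu:2 Ld:2 B:1 rd:2 wr:0>
#3 MUL src=r2,r4 held:WR_PORT  <A:1 Mu:2 Ld:2 B:1 rd:2 wr:0>
#4 BR src=- dispatched  <A:1 Mu:2 Ld:2 B:0 rd:2 wr:0>
#5 BR src=r5,r4 held:FU  <A:1 Mu:2 Ld:2 B:0 rd:2 wr:0>
#6 BR src=r2,r2 held:FU  <A:1 Mu:2 Ld:2 B:0 rd:2 wr:0>
#7 ALU src=r6,r4 held:WR_PORT  <A:1 Mu:2 Ld:2 B:0 rd:2 wr:0>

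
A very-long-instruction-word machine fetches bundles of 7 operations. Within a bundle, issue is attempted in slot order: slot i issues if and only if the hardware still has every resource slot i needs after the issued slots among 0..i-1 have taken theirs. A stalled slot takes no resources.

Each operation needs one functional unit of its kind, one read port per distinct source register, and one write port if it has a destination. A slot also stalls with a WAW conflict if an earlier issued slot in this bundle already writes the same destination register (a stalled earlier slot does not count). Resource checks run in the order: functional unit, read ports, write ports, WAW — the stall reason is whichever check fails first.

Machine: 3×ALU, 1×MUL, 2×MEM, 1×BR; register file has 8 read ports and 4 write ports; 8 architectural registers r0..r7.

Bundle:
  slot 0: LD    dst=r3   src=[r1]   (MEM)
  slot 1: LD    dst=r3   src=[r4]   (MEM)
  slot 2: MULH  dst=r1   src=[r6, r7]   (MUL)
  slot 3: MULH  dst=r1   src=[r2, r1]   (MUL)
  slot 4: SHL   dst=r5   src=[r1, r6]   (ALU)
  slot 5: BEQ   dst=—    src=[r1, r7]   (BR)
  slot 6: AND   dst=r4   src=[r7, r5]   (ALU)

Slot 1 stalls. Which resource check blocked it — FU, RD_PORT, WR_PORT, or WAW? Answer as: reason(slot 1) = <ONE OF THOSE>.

#0 MEM src=r1 dispatched  <A:3 Mu:1 Ld:1 B:1 rd:7 wr:3>
#1 MEM src=r4 held:WAW  <A:3 Mu:1 Ld:1 B:1 rd:7 wr:3>
#2 MUL src=r6,r7 dispatched  <A:3 Mu:0 Ld:1 B:1 rd:5 wr:2>
#3 MUL src=r2,r1 held:FU  <A:3 Mu:0 Ld:1 B:1 rd:5 wr:2>
#4 ALU src=r1,r6 dispatched  <A:2 Mu:0 Ld:1 B:1 rd:3 wr:1>
#5 BR src=r1,r7 dispatched  <A:2 Mu:0 Ld:1 B:0 rd:1 wr:1>
#6 ALU src=r7,r5 held:RD_PORT  <A:2 Mu:0 Ld:1 B:0 rd:1 wr:1>

reason(slot 1) = WAW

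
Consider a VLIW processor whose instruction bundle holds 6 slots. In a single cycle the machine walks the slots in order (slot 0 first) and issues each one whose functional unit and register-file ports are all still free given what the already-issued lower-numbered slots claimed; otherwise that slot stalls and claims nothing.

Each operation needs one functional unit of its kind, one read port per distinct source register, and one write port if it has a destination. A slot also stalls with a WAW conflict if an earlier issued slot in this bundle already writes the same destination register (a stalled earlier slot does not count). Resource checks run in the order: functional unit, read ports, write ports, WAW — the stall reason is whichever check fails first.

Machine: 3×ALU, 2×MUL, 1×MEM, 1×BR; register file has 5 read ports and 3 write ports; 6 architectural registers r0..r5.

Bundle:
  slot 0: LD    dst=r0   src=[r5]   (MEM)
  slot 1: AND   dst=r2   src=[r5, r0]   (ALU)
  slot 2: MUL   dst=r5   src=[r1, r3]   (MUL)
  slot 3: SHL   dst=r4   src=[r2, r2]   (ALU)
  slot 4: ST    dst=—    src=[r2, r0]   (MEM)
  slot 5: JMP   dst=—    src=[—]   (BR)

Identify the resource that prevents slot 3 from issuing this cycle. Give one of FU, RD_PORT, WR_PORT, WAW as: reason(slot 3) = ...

[0] MEM needs rd=1 wr=1: ok; after: ALU=3 MUL=2 MEM=0 BR=1, R=4, W=2
[1] ALU needs rd=2 wr=1: ok; after: ALU=2 MUL=2 MEM=0 BR=1, R=2, W=1
[2] MUL needs rd=2 wr=1: ok; after: ALU=2 MUL=1 MEM=0 BR=1, R=0, W=0
[3] ALU needs rd=1 wr=1: RD_PORT; after: ALU=2 MUL=1 MEM=0 BR=1, R=0, W=0
[4] MEM needs rd=2 wr=0: FU; after: ALU=2 MUL=1 MEM=0 BR=1, R=0, W=0
[5] BR needs rd=0 wr=0: ok; after: ALU=2 MUL=1 MEM=0 BR=0, R=0, W=0

reason(slot 3) = RD_PORT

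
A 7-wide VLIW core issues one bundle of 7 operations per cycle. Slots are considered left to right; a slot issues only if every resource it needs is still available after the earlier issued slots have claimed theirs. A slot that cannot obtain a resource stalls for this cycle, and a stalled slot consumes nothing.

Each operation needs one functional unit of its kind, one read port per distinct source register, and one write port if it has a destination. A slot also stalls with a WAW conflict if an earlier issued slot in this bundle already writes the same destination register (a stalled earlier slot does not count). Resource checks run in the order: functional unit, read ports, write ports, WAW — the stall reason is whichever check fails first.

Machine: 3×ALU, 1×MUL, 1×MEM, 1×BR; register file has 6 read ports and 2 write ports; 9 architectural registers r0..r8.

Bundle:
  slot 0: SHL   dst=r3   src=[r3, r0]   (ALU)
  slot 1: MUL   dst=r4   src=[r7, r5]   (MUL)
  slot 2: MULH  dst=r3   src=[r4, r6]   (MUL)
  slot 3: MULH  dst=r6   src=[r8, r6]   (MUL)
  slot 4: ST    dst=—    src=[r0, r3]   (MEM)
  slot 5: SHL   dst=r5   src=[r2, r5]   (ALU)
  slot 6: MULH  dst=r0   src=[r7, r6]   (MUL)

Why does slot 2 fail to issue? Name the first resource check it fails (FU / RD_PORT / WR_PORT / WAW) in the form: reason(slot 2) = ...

#0 ALU src=r3,r0 dispatched  <A:2 Mu:1 Ld:1 B:1 rd:4 wr:1>
#1 MUL src=r7,r5 dispatched  <A:2 Mu:0 Ld:1 B:1 rd:2 wr:0>
#2 MUL src=r4,r6 held:FU  <A:2 Mu:0 Ld:1 B:1 rd:2 wr:0>
#3 MUL src=r8,r6 held:FU  <A:2 Mu:0 Ld:1 B:1 rd:2 wr:0>
#4 MEM src=r0,r3 dispatched  <A:2 Mu:0 Ld:0 B:1 rd:0 wr:0>
#5 ALU src=r2,r5 held:RD_PORT  <A:2 Mu:0 Ld:0 B:1 rd:0 wr:0>
#6 MUL src=r7,r6 held:FU  <A:2 Mu:0 Ld:0 B:1 rd:0 wr:0>

reason(slot 2) = FU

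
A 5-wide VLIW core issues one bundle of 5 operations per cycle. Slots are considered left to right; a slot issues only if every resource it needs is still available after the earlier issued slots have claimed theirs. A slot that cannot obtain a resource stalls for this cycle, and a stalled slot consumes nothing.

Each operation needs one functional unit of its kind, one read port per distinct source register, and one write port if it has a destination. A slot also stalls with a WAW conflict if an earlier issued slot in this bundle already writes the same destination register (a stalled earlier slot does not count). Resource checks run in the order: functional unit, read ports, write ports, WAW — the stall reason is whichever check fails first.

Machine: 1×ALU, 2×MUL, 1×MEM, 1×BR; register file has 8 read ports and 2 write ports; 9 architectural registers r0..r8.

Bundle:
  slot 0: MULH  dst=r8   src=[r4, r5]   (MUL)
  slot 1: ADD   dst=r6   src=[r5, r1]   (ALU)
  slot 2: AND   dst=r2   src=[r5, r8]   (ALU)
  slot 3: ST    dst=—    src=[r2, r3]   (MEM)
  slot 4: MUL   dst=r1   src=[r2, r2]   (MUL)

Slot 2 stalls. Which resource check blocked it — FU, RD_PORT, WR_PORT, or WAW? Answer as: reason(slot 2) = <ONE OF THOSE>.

slot 0 (MUL): ISSUE — free A1,Mu1,Ld1,B1 rp6 wp1
slot 1 (ALU): ISSUE — free A0,Mu1,Ld1,B1 rp4 wp0
slot 2 (ALU): stall FU — free A0,Mu1,Ld1,B1 rp4 wp0
slot 3 (MEM): ISSUE — free A0,Mu1,Ld0,B1 rp2 wp0
slot 4 (MUL): stall WR_PORT — free A0,Mu1,Ld0,B1 rp2 wp0

reason(slot 2) = FU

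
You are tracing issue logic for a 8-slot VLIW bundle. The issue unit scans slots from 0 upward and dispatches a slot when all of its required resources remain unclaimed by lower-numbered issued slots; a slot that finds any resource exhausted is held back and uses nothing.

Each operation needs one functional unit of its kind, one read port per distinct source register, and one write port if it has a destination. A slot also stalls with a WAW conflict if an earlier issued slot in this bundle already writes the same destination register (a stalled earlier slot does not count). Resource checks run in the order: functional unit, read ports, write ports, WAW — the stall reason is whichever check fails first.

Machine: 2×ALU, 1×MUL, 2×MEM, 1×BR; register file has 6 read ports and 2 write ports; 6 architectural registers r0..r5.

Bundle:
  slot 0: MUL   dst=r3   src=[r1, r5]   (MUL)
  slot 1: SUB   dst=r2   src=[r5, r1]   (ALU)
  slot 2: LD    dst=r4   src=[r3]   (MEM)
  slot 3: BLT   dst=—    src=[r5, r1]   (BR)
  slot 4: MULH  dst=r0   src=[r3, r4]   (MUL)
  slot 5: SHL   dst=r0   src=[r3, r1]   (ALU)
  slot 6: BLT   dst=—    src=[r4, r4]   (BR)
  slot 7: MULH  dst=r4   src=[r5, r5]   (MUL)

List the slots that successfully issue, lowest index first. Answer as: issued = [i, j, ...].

[0] MUL needs rd=2 wr=1: ok; after: ALU=2 MUL=0 MEM=2 BR=1, R=4, W=1
[1] ALU needs rd=2 wr=1: ok; after: ALU=1 MUL=0 MEM=2 BR=1, R=2, W=0
[2] MEM needs rd=1 wr=1: WR_PORT; after: ALU=1 MUL=0 MEM=2 BR=1, R=2, W=0
[3] BR needs rd=2 wr=0: ok; after: ALU=1 MUL=0 MEM=2 BR=0, R=0, W=0
[4] MUL needs rd=2 wr=1: FU; after: ALU=1 MUL=0 MEM=2 BR=0, R=0, W=0
[5] ALU needs rd=2 wr=1: RD_PORT; after: ALU=1 MUL=0 MEM=2 BR=0, R=0, W=0
[6] BR needs rd=1 wr=0: FU; after: ALU=1 MUL=0 MEM=2 BR=0, R=0, W=0
[7] MUL needs rd=1 wr=1: FU; after: ALU=1 MUL=0 MEM=2 BR=0, R=0, W=0

issued = [0, 1, 3]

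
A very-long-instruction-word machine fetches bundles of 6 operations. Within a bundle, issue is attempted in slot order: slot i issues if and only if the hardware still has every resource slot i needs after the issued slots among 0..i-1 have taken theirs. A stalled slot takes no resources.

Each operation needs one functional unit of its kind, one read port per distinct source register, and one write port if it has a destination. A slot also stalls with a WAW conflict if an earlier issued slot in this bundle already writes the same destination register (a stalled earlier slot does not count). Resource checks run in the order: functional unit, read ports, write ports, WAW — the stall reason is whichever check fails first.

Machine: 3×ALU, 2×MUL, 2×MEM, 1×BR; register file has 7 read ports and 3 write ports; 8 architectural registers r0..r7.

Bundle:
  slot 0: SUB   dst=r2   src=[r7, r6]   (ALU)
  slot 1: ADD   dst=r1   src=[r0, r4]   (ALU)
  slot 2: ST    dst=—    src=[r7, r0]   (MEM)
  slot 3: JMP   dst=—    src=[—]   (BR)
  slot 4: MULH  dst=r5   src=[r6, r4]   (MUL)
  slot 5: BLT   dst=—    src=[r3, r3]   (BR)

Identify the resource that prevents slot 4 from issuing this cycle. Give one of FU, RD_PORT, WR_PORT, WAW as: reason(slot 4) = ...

reason(slot 4) = RD_PORT

#0 ALU src=r7,r6 dispatched  <A:2 Mu:2 Ld:2 B:1 rd:5 wr:2>
#1 ALU src=r0,r4 dispatched  <A:1 Mu:2 Ld:2 B:1 rd:3 wr:1>
#2 MEM src=r7,r0 dispatched  <A:1 Mu:2 Ld:1 B:1 rd:1 wr:1>
#3 BR src=- dispatched  <A:1 Mu:2 Ld:1 B:0 rd:1 wr:1>
#4 MUL src=r6,r4 held:RD_PORT  <A:1 Mu:2 Ld:1 B:0 rd:1 wr:1>
#5 BR src=r3,r3 held:FU  <A:1 Mu:2 Ld:1 B:0 rd:1 wr:1>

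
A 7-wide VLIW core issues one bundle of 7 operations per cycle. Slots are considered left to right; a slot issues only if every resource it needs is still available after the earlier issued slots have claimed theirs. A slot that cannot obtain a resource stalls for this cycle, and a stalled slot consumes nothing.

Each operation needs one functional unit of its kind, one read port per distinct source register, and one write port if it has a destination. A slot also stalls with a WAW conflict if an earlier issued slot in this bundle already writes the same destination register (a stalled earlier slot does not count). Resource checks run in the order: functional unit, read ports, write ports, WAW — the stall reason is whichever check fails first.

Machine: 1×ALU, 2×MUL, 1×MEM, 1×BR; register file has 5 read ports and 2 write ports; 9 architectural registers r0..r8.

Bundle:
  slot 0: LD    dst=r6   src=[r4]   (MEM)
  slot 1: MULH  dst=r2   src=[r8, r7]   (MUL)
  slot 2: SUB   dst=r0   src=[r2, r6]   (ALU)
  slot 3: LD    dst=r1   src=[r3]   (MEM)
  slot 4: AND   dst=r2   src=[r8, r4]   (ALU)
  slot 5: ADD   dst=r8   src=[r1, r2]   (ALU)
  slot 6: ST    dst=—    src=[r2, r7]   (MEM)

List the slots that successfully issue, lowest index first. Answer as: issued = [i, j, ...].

issued = [0, 1]

(0) want 1×MEM +1rd +1wr — yes → AL1|MU2|ME0|BR1|rd4|wr1
(1) want 1×MUL +2rd +1wr — yes → AL1|MU1|ME0|BR1|rd2|wr0
(2) want 1×ALU +2rd +1wr — WR_PORT → AL1|MU1|ME0|BR1|rd2|wr0
(3) want 1×MEM +1rd +1wr — FU → AL1|MU1|ME0|BR1|rd2|wr0
(4) want 1×ALU +2rd +1wr — WR_PORT → AL1|MU1|ME0|BR1|rd2|wr0
(5) want 1×ALU +2rd +1wr — WR_PORT → AL1|MU1|ME0|BR1|rd2|wr0
(6) want 1×MEM +2rd +0wr — FU → AL1|MU1|ME0|BR1|rd2|wr0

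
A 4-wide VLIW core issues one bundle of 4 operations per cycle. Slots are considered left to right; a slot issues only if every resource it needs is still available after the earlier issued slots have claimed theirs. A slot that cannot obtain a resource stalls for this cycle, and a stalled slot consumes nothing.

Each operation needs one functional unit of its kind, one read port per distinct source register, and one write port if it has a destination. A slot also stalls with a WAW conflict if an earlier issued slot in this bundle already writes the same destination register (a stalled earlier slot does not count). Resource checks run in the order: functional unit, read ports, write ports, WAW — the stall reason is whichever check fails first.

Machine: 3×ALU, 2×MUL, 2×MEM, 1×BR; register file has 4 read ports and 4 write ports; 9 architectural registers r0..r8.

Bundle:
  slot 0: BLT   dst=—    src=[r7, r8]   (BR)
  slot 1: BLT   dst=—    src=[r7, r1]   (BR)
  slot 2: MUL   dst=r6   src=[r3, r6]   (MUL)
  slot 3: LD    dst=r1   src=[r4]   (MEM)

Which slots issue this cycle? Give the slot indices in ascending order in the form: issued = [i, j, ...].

issued = [0, 2]

  0. BR ⇒ go  {3A/2Mu/2Ld/0B | 2r 4w}
  1. BR ⇒ no(FU)  {3A/2Mu/2Ld/0B | 2r 4w}
  2. MUL→r6 ⇒ go  {3A/1Mu/2Ld/0B | 0r 3w}
  3. MEM→r1 ⇒ no(RD_PORT)  {3A/1Mu/2Ld/0B | 0r 3w}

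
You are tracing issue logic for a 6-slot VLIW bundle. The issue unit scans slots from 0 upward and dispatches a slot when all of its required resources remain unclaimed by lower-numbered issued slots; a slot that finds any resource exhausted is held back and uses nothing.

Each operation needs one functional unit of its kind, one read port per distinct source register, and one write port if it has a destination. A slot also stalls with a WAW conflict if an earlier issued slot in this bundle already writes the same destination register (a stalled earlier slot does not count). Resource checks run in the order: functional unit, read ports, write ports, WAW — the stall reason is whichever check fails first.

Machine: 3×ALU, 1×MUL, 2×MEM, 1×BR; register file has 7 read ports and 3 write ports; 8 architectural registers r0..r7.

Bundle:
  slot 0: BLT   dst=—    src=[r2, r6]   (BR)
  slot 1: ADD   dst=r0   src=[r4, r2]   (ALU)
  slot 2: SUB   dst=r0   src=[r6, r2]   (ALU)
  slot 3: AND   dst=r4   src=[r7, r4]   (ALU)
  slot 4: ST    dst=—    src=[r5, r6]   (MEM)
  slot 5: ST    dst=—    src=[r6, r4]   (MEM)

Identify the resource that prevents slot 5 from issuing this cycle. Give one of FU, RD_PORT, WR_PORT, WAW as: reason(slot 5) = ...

reason(slot 5) = RD_PORT

(0) want 1×BR +2rd +0wr — yes → AL3|MU1|ME2|BR0|rd5|wr3
(1) want 1×ALU +2rd +1wr — yes → AL2|MU1|ME2|BR0|rd3|wr2
(2) want 1×ALU +2rd +1wr — WAW → AL2|MU1|ME2|BR0|rd3|wr2
(3) want 1×ALU +2rd +1wr — yes → AL1|MU1|ME2|BR0|rd1|wr1
(4) want 1×MEM +2rd +0wr — RD_PORT → AL1|MU1|ME2|BR0|rd1|wr1
(5) want 1×MEM +2rd +0wr — RD_PORT → AL1|MU1|ME2|BR0|rd1|wr1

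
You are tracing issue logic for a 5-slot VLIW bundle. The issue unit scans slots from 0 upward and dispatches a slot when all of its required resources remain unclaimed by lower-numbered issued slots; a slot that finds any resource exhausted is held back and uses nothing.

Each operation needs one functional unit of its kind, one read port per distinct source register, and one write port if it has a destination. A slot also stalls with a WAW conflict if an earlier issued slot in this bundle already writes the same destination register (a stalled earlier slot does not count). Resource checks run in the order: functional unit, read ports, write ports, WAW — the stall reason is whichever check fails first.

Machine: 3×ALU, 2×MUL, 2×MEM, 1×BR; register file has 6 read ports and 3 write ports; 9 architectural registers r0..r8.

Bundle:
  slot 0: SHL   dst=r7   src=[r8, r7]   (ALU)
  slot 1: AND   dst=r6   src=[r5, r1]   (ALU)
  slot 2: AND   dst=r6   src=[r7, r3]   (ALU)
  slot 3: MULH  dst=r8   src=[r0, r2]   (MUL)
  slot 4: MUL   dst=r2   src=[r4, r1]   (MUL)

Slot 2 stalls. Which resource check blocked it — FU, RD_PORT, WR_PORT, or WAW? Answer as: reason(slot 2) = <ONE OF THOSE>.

slot 0 (ALU): ISSUE — free A2,Mu2,Ld2,B1 rp4 wp2
slot 1 (ALU): ISSUE — free A1,Mu2,Ld2,B1 rp2 wp1
slot 2 (ALU): stall WAW — free A1,Mu2,Ld2,B1 rp2 wp1
slot 3 (MUL): ISSUE — free A1,Mu1,Ld2,B1 rp0 wp0
slot 4 (MUL): stall RD_PORT — free A1,Mu1,Ld2,B1 rp0 wp0

reason(slot 2) = WAW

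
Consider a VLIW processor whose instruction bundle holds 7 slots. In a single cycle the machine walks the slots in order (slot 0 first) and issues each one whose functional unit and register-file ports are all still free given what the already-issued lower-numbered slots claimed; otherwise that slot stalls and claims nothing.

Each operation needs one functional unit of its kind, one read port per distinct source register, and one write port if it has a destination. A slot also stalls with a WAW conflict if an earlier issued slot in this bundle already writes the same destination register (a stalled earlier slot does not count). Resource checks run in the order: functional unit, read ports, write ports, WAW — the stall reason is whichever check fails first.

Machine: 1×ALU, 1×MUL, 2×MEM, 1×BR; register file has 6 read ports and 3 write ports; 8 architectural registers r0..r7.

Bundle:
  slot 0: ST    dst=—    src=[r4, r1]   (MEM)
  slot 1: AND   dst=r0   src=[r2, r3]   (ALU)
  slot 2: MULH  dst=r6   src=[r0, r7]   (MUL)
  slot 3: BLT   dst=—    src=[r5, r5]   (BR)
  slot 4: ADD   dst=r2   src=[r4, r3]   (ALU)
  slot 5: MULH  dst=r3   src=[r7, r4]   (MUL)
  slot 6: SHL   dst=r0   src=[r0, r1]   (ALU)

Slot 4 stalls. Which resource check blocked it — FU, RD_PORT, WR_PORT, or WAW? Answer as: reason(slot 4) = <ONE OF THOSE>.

slot 0 (MEM): ISSUE — free A1,Mu1,Ld1,B1 rp4 wp3
slot 1 (ALU): ISSUE — free A0,Mu1,Ld1,B1 rp2 wp2
slot 2 (MUL): ISSUE — free A0,Mu0,Ld1,B1 rp0 wp1
slot 3 (BR): stall RD_PORT — free A0,Mu0,Ld1,B1 rp0 wp1
slot 4 (ALU): stall FU — free A0,Mu0,Ld1,B1 rp0 wp1
slot 5 (MUL): stall FU — free A0,Mu0,Ld1,B1 rp0 wp1
slot 6 (ALU): stall FU — free A0,Mu0,Ld1,B1 rp0 wp1

reason(slot 4) = FU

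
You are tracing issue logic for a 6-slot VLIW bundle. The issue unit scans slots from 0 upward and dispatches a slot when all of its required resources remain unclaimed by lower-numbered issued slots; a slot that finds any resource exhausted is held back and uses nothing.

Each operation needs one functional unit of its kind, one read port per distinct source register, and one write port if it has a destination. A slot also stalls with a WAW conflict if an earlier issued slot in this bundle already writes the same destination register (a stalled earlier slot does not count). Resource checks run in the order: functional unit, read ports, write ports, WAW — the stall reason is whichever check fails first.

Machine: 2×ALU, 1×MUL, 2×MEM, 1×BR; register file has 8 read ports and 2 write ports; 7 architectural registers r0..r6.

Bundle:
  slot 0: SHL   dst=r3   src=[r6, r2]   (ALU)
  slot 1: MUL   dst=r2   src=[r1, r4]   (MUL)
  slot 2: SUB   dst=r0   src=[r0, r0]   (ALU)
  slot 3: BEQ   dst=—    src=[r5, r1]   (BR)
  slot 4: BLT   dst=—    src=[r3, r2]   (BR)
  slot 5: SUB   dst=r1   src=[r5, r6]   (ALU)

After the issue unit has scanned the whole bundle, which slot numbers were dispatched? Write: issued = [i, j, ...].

  0. ALU→r3 ⇒ go  {1A/1Mu/2Ld/1B | 6r 1w}
  1. MUL→r2 ⇒ go  {1A/0Mu/2Ld/1B | 4r 0w}
  2. ALU→r0 ⇒ no(WR_PORT)  {1A/0Mu/2Ld/1B | 4r 0w}
  3. BR ⇒ go  {1A/0Mu/2Ld/0B | 2r 0w}
  4. BR ⇒ no(FU)  {1A/0Mu/2Ld/0B | 2r 0w}
  5. ALU→r1 ⇒ no(WR_PORT)  {1A/0Mu/2Ld/0B | 2r 0w}

issued = [0, 1, 3]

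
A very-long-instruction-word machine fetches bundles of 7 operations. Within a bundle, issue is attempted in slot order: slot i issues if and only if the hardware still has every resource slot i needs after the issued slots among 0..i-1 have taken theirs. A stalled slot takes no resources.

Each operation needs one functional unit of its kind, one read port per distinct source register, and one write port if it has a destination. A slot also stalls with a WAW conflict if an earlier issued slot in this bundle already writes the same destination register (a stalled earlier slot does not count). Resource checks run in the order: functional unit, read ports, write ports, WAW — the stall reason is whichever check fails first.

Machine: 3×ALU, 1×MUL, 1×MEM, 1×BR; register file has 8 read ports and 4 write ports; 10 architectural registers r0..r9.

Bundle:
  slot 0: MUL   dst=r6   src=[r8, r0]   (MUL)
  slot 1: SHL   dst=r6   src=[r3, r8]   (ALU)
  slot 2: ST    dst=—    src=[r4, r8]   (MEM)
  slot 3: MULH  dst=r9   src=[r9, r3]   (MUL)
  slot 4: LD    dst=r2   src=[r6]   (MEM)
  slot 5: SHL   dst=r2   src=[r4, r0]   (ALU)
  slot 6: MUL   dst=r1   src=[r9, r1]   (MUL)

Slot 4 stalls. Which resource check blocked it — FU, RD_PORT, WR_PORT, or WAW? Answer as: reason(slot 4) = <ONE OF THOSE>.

reason(slot 4) = FU

(0) want 1×MUL +2rd +1wr — yes → AL3|MU0|ME1|BR1|rd6|wr3
(1) want 1×ALU +2rd +1wr — WAW → AL3|MU0|ME1|BR1|rd6|wr3
(2) want 1×MEM +2rd +0wr — yes → AL3|MU0|ME0|BR1|rd4|wr3
(3) want 1×MUL +2rd +1wr — FU → AL3|MU0|ME0|BR1|rd4|wr3
(4) want 1×MEM +1rd +1wr — FU → AL3|MU0|ME0|BR1|rd4|wr3
(5) want 1×ALU +2rd +1wr — yes → AL2|MU0|ME0|BR1|rd2|wr2
(6) want 1×MUL +2rd +1wr — FU → AL2|MU0|ME0|BR1|rd2|wr2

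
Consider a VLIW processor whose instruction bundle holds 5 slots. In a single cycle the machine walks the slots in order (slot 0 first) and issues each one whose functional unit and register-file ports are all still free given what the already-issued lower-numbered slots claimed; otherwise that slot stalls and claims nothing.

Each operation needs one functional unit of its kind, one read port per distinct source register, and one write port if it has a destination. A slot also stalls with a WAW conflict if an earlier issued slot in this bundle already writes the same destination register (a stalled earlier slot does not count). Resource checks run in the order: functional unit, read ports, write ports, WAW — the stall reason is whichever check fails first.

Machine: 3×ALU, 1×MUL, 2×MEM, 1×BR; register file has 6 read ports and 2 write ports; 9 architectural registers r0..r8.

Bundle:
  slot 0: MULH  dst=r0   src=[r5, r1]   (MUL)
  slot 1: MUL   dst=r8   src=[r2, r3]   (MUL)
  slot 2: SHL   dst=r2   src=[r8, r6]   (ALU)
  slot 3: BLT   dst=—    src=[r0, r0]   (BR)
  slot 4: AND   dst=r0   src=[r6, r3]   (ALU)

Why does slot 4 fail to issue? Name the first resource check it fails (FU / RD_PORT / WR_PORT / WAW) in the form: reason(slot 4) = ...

reason(slot 4) = RD_PORT

  0. MUL→r0 ⇒ go  {3A/0Mu/2Ld/1B | 4r 1w}
  1. MUL→r8 ⇒ no(FU)  {3A/0Mu/2Ld/1B | 4r 1w}
  2. ALU→r2 ⇒ go  {2A/0Mu/2Ld/1B | 2r 0w}
  3. BR ⇒ go  {2A/0Mu/2Ld/0B | 1r 0w}
  4. ALU→r0 ⇒ no(RD_PORT)  {2A/0Mu/2Ld/0B | 1r 0w}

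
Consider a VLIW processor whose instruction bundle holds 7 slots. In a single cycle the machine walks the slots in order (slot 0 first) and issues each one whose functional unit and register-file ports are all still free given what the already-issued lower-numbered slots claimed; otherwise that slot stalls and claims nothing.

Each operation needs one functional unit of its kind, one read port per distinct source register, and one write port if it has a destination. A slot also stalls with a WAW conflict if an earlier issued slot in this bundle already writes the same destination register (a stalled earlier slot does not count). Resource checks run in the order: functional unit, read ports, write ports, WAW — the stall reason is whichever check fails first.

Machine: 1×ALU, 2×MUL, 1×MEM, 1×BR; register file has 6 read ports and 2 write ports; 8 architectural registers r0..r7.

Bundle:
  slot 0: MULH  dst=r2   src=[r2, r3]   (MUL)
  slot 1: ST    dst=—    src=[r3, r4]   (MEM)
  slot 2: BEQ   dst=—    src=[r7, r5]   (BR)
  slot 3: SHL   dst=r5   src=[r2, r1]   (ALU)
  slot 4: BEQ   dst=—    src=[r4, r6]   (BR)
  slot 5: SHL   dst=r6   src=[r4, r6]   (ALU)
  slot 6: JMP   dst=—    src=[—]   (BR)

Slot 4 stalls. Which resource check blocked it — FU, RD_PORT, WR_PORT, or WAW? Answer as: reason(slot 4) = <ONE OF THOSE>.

reason(slot 4) = FU

[0] MUL needs rd=2 wr=1: ok; after: ALU=1 MUL=1 MEM=1 BR=1, R=4, W=1
[1] MEM needs rd=2 wr=0: ok; after: ALU=1 MUL=1 MEM=0 BR=1, R=2, W=1
[2] BR needs rd=2 wr=0: ok; after: ALU=1 MUL=1 MEM=0 BR=0, R=0, W=1
[3] ALU needs rd=2 wr=1: RD_PORT; after: ALU=1 MUL=1 MEM=0 BR=0, R=0, W=1
[4] BR needs rd=2 wr=0: FU; after: ALU=1 MUL=1 MEM=0 BR=0, R=0, W=1
[5] ALU needs rd=2 wr=1: RD_PORT; after: ALU=1 MUL=1 MEM=0 BR=0, R=0, W=1
[6] BR needs rd=0 wr=0: FU; after: ALU=1 MUL=1 MEM=0 BR=0, R=0, W=1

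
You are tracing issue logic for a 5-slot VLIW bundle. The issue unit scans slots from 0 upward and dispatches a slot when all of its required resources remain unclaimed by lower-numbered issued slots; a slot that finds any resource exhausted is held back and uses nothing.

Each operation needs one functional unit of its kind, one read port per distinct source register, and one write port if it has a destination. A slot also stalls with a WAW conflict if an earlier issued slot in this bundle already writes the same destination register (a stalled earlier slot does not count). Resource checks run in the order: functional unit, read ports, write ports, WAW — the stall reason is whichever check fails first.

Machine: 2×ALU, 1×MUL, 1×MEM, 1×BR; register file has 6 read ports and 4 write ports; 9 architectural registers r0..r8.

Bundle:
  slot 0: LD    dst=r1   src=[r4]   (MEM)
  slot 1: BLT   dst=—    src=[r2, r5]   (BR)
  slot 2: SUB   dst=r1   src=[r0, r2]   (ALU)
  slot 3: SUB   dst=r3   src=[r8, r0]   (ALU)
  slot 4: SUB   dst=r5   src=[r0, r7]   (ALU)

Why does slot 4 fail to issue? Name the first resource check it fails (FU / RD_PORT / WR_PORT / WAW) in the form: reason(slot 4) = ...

(0) want 1×MEM +1rd +1wr — yes → AL2|MU1|ME0|BR1|rd5|wr3
(1) want 1×BR +2rd +0wr — yes → AL2|MU1|ME0|BR0|rd3|wr3
(2) want 1×ALU +2rd +1wr — WAW → AL2|MU1|ME0|BR0|rd3|wr3
(3) want 1×ALU +2rd +1wr — yes → AL1|MU1|ME0|BR0|rd1|wr2
(4) want 1×ALU +2rd +1wr — RD_PORT → AL1|MU1|ME0|BR0|rd1|wr2

reason(slot 4) = RD_PORT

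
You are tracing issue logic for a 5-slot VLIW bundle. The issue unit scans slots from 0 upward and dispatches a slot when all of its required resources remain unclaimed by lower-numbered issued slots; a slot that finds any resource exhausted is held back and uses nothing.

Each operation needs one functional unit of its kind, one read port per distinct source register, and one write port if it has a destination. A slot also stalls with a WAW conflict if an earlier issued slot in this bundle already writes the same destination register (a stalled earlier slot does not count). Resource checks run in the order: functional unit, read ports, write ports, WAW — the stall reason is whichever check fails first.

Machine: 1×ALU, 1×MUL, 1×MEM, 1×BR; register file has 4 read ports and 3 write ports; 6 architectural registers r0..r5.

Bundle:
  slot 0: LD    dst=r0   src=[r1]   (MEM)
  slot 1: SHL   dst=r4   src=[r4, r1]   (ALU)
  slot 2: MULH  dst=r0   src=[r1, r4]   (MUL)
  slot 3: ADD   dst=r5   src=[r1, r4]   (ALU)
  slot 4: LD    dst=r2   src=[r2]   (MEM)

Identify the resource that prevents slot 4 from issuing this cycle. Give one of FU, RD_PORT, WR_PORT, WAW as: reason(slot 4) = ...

reason(slot 4) = FU

(0) want 1×MEM +1rd +1wr — yes → AL1|MU1|ME0|BR1|rd3|wr2
(1) want 1×ALU +2rd +1wr — yes → AL0|MU1|ME0|BR1|rd1|wr1
(2) want 1×MUL +2rd +1wr — RD_PORT → AL0|MU1|ME0|BR1|rd1|wr1
(3) want 1×ALU +2rd +1wr — FU → AL0|MU1|ME0|BR1|rd1|wr1
(4) want 1×MEM +1rd +1wr — FU → AL0|MU1|ME0|BR1|rd1|wr1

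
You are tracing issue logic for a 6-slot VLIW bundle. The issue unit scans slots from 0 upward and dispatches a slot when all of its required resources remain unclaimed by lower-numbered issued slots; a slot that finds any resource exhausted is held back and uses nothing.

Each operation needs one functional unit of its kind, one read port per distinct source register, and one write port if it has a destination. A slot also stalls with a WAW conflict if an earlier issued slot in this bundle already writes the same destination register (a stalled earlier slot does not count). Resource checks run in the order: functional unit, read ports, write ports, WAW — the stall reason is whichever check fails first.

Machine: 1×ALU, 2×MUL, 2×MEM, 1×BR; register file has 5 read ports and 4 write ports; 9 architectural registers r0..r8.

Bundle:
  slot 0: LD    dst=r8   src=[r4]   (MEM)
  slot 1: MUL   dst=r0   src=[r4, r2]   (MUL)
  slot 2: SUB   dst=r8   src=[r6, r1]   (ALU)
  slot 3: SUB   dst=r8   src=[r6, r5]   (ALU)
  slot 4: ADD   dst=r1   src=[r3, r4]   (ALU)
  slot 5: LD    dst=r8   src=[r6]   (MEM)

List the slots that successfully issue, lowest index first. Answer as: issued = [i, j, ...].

issued = [0, 1, 4]

(0) want 1×MEM +1rd +1wr — yes → AL1|MU2|ME1|BR1|rd4|wr3
(1) want 1×MUL +2rd +1wr — yes → AL1|MU1|ME1|BR1|rd2|wr2
(2) want 1×ALU +2rd +1wr — WAW → AL1|MU1|ME1|BR1|rd2|wr2
(3) want 1×ALU +2rd +1wr — WAW → AL1|MU1|ME1|BR1|rd2|wr2
(4) want 1×ALU +2rd +1wr — yes → AL0|MU1|ME1|BR1|rd0|wr1
(5) want 1×MEM +1rd +1wr — RD_PORT → AL0|MU1|ME1|BR1|rd0|wr1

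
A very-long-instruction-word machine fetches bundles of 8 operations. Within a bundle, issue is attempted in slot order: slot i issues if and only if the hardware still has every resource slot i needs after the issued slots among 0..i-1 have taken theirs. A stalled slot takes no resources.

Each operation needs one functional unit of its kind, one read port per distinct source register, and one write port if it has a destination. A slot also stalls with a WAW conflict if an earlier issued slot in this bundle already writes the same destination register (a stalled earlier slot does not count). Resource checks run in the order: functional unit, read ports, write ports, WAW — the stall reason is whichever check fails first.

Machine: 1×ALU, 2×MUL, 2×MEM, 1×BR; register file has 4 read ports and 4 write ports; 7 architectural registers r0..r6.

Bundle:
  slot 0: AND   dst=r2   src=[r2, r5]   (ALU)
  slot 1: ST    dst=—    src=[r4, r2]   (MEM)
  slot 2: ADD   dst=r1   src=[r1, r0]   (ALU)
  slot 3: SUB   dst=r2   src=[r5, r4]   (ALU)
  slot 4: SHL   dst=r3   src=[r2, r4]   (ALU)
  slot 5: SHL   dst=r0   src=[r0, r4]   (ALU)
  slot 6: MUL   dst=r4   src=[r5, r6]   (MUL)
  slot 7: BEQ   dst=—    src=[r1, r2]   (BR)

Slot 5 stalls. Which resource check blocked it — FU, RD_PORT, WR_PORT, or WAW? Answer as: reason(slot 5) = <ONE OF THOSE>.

[0] ALU needs rd=2 wr=1: ok; after: ALU=0 MUL=2 MEM=2 BR=1, R=2, W=3
[1] MEM needs rd=2 wr=0: ok; after: ALU=0 MUL=2 MEM=1 BR=1, R=0, W=3
[2] ALU needs rd=2 wr=1: FU; after: ALU=0 MUL=2 MEM=1 BR=1, R=0, W=3
[3] ALU needs rd=2 wr=1: FU; after: ALU=0 MUL=2 MEM=1 BR=1, R=0, W=3
[4] ALU needs rd=2 wr=1: FU; after: ALU=0 MUL=2 MEM=1 BR=1, R=0, W=3
[5] ALU needs rd=2 wr=1: FU; after: ALU=0 MUL=2 MEM=1 BR=1, R=0, W=3
[6] MUL needs rd=2 wr=1: RD_PORT; after: ALU=0 MUL=2 MEM=1 BR=1, R=0, W=3
[7] BR needs rd=2 wr=0: RD_PORT; after: ALU=0 MUL=2 MEM=1 BR=1, R=0, W=3

reason(slot 5) = FU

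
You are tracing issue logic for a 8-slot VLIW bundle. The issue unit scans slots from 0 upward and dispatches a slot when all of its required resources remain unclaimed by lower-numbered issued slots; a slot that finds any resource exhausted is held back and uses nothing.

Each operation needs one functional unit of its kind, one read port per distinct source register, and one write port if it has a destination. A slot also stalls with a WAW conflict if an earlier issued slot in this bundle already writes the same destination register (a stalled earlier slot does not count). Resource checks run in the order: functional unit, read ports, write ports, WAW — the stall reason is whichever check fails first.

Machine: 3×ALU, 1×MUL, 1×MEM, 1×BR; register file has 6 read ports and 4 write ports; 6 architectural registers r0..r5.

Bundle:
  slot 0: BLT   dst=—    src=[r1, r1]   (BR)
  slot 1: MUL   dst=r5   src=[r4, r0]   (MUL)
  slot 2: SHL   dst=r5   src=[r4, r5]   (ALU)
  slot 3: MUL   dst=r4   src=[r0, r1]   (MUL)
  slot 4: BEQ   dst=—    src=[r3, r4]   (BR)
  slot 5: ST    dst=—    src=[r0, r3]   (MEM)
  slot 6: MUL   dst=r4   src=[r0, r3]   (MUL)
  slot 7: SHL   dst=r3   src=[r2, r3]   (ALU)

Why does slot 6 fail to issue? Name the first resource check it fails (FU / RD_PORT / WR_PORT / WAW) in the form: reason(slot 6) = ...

reason(slot 6) = FU

slot 0 (BR): ISSUE — free A3,Mu1,Ld1,B0 rp5 wp4
slot 1 (MUL): ISSUE — free A3,Mu0,Ld1,B0 rp3 wp3
slot 2 (ALU): stall WAW — free A3,Mu0,Ld1,B0 rp3 wp3
slot 3 (MUL): stall FU — free A3,Mu0,Ld1,B0 rp3 wp3
slot 4 (BR): stall FU — free A3,Mu0,Ld1,B0 rp3 wp3
slot 5 (MEM): ISSUE — free A3,Mu0,Ld0,B0 rp1 wp3
slot 6 (MUL): stall FU — free A3,Mu0,Ld0,B0 rp1 wp3
slot 7 (ALU): stall RD_PORT — free A3,Mu0,Ld0,B0 rp1 wp3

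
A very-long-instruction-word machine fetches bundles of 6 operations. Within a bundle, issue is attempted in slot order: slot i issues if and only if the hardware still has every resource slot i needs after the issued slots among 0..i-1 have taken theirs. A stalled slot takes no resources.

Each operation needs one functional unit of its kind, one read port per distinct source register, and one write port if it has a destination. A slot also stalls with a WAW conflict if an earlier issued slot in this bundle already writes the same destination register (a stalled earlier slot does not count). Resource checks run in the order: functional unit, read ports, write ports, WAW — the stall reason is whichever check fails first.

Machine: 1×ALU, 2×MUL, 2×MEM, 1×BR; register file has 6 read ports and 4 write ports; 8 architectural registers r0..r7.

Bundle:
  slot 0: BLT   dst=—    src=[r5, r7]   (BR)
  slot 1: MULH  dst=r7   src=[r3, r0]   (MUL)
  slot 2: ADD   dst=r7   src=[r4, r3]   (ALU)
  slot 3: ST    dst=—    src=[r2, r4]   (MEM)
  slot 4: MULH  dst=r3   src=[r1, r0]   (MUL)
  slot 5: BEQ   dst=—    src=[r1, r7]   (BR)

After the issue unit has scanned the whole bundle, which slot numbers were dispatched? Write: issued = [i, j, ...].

issued = [0, 1, 3]

  0. BR ⇒ go  {1A/2Mu/2Ld/0B | 4r 4w}
  1. MUL→r7 ⇒ go  {1A/1Mu/2Ld/0B | 2r 3w}
  2. ALU→r7 ⇒ no(WAW)  {1A/1Mu/2Ld/0B | 2r 3w}
  3. MEM ⇒ go  {1A/1Mu/1Ld/0B | 0r 3w}
  4. MUL→r3 ⇒ no(RD_PORT)  {1A/1Mu/1Ld/0B | 0r 3w}
  5. BR ⇒ no(FU)  {1A/1Mu/1Ld/0B | 0r 3w}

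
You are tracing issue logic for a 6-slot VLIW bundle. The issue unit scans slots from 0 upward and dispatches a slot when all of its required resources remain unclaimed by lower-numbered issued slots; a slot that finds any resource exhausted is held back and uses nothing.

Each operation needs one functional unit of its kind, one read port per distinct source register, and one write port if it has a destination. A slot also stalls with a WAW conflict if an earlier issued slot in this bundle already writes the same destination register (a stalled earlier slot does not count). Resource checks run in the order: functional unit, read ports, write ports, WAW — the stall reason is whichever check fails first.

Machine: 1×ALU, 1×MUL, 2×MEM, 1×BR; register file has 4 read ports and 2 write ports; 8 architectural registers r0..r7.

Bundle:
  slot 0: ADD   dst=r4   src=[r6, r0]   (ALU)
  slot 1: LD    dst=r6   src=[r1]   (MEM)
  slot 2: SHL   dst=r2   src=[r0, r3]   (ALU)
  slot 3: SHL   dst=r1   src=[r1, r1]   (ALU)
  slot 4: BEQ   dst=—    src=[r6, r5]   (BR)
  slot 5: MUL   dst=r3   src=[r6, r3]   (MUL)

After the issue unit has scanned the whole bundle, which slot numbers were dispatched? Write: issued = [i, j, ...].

issued = [0, 1]

  0. ALU→r4 ⇒ go  {0A/1Mu/2Ld/1B | 2r 1w}
  1. MEM→r6 ⇒ go  {0A/1Mu/1Ld/1B | 1r 0w}
  2. ALU→r2 ⇒ no(FU)  {0A/1Mu/1Ld/1B | 1r 0w}
  3. ALU→r1 ⇒ no(FU)  {0A/1Mu/1Ld/1B | 1r 0w}
  4. BR ⇒ no(RD_PORT)  {0A/1Mu/1Ld/1B | 1r 0w}
  5. MUL→r3 ⇒ no(RD_PORT)  {0A/1Mu/1Ld/1B | 1r 0w}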